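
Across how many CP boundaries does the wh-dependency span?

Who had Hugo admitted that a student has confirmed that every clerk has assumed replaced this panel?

"who" is extracted from the subject of "replaced".
Boundaries crossed, outermost first: [that], [that], [Ø] — 3 in total.

3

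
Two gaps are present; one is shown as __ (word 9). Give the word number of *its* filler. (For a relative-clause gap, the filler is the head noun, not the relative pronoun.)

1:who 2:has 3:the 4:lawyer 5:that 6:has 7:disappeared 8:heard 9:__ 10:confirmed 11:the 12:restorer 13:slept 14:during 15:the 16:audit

1

The marked gap is the subject of "confirmed".
Its filler is the fronted wh-phrase "who", at word 1.
(The other dependency links word 4 to a gap after word 5.)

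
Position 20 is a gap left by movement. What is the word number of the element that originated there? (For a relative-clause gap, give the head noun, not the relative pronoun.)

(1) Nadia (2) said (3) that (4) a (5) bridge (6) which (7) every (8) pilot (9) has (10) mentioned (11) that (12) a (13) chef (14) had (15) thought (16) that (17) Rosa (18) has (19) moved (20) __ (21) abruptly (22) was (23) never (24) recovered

5

The gap at 20 is the object of "moved", inside a relative clause.
The relative pronoun is "which" (word 6); it is bound by the head noun immediately before it.
Its filler is the head noun "bridge", at word 5.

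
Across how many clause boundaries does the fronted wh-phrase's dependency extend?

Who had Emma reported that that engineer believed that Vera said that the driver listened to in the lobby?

3

"who" is extracted from the PP object of "listened".
Boundaries crossed, outermost first: [that], [that], [that] — 3 in total.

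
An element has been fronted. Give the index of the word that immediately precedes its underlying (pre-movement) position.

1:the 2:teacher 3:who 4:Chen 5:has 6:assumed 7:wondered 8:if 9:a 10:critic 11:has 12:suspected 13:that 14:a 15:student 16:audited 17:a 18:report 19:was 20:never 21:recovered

6

The displaced element is "the teacher" (word 2).
It is linked across 1 clause boundary (Ø).
It functions as the subject of "wondered", so the gap sits immediately after word 6 ("assumed").
Base order: Chen has assumed the teacher wondered if a critic has suspected that a student audited a report.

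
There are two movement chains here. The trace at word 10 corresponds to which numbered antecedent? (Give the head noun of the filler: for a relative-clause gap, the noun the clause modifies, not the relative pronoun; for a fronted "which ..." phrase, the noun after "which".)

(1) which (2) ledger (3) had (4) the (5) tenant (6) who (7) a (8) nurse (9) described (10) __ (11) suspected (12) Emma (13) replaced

5

The marked gap is inside the relative clause, the direct object of "described".
Its filler is the head noun "tenant" (via "who"), at word 5.
(The other dependency links word 2 to a gap after word 13.)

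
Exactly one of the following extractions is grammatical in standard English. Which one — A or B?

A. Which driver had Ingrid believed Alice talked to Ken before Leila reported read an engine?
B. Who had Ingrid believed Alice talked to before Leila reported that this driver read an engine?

B

In A, the wh-phrase is extracted from inside an adjunct island (introduced by "before"), which blocks movement.
In B, the extraction path crosses only that-complement boundaries, which are transparent.
So B is grammatical.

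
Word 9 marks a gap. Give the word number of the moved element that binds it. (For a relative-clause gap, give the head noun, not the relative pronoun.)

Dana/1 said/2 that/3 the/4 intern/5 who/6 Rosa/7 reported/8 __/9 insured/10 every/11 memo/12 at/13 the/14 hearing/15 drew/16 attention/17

The gap at 9 is the subject of "insured", inside a relative clause.
The relative pronoun is "who" (word 6); it is bound by the head noun immediately before it.
Its filler is the head noun "intern", at word 5.

5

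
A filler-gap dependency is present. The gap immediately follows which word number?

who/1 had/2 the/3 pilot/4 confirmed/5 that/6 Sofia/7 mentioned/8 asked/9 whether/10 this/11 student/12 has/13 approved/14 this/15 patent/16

8

The displaced element is "who" (word 1).
It is linked across 2 clause boundaries (that → Ø).
It functions as the subject of "asked", so the gap sits immediately after word 8 ("mentioned").
Base order: The pilot had confirmed that Sofia mentioned that who asked whether this student has approved this patent.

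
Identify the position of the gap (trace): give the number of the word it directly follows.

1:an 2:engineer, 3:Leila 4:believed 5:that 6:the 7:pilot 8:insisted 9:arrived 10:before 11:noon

The displaced element is "an engineer" (word 2).
It is linked across 2 clause boundaries (that → Ø).
It functions as the subject of "arrived", so the gap sits immediately after word 8 ("insisted").
Base order: Leila believed that the pilot insisted an engineer arrived before noon.

8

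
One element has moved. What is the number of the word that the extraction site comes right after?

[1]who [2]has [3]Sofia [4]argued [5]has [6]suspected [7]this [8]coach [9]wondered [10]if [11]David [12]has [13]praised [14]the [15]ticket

4

The displaced element is "who" (word 1).
It is linked across 1 clause boundary (Ø).
It functions as the subject of "suspected", so the gap sits immediately after word 4 ("argued").
Base order: Sofia has argued who has suspected this coach wondered if David has praised the ticket.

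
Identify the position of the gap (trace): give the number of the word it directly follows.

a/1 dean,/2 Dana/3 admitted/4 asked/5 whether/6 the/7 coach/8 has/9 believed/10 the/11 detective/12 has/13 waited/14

The displaced element is "a dean" (word 2).
It is linked across 1 clause boundary (Ø).
It functions as the subject of "asked", so the gap sits immediately after word 4 ("admitted").
Base order: Dana admitted that a dean asked whether the coach has believed the detective has waited.

4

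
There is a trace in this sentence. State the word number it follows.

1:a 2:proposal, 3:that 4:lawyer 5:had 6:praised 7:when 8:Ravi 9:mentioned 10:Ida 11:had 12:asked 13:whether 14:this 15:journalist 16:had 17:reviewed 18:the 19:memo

The displaced element is "a proposal" (word 2).
It functions as the direct object of "praised", so the gap sits immediately after word 6 ("praised").
Base order: That lawyer had praised a proposal when Ravi mentioned Ida had asked whether this journalist had reviewed the memo.

6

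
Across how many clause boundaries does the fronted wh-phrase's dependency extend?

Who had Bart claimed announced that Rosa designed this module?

1

"who" is extracted from the subject of "announced".
Boundaries crossed, outermost first: [Ø] — 1 in total.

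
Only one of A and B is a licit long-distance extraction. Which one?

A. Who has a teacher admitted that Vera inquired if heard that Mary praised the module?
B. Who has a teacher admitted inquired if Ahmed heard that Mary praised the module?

B

In A, the wh-phrase is extracted from inside a wh-island (introduced by "if"), which blocks movement.
In B, the extraction path crosses only that-complement boundaries, which are transparent.
So B is grammatical.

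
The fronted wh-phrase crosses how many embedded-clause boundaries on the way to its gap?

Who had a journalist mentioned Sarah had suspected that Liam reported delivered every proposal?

"who" is extracted from the subject of "delivered".
Boundaries crossed, outermost first: [Ø], [that], [Ø] — 3 in total.

3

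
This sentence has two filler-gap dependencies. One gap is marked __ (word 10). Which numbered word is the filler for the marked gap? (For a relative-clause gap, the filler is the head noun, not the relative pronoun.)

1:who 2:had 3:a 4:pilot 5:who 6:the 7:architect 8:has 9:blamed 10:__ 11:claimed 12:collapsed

4

The marked gap is inside the relative clause, the direct object of "blamed".
Its filler is the head noun "pilot" (via "who"), at word 4.
(The other dependency links word 1 to a gap after word 11.)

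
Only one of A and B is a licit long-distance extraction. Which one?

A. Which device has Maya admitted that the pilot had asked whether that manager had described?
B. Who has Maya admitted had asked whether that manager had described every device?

B

In A, the wh-phrase is extracted from inside a wh-island (introduced by "whether"), which blocks movement.
In B, the extraction path crosses only that-complement boundaries, which are transparent.
So B is grammatical.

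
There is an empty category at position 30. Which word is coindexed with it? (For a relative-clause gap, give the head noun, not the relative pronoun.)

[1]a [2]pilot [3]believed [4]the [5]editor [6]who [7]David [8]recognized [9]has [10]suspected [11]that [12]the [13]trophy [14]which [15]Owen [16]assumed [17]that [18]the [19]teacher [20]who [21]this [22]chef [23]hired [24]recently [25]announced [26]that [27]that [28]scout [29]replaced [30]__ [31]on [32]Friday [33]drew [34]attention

13

The gap at 30 is the object of "replaced", inside a relative clause.
The relative pronoun is "which" (word 14); it is bound by the head noun immediately before it.
Its filler is the head noun "trophy", at word 13.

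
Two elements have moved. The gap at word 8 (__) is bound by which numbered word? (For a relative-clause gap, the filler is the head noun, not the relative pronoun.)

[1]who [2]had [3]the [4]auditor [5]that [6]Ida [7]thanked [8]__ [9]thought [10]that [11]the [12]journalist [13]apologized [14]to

4

The marked gap is inside the relative clause, the direct object of "thanked".
Its filler is the head noun "auditor" (via "that"), at word 4.
(The other dependency links word 1 to a gap after word 14.)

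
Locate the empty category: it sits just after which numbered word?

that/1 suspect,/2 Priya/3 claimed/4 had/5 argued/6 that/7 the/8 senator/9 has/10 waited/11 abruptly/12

The displaced element is "that suspect" (word 2).
It is linked across 1 clause boundary (Ø).
It functions as the subject of "argued", so the gap sits immediately after word 4 ("claimed").
Base order: Priya claimed that that suspect had argued that the senator has waited abruptly.

4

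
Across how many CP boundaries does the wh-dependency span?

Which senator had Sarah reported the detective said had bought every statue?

2

"which senator" is extracted from the subject of "bought".
Boundaries crossed, outermost first: [Ø], [Ø] — 2 in total.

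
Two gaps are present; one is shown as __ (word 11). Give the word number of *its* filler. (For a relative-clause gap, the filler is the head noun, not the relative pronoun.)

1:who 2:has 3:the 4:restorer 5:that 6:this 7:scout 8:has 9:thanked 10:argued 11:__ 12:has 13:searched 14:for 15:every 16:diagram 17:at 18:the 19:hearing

1

The marked gap is the subject of "searched".
Its filler is the fronted wh-phrase "who", at word 1.
(The other dependency links word 4 to a gap after word 9.)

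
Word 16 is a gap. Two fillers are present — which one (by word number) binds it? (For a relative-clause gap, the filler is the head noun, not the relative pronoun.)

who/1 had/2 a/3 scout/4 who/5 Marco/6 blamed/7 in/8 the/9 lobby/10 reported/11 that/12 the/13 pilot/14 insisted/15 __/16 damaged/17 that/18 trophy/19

The marked gap is the subject of "damaged".
Its filler is the fronted wh-phrase "who", at word 1.
(The other dependency links word 4 to a gap after word 7.)

1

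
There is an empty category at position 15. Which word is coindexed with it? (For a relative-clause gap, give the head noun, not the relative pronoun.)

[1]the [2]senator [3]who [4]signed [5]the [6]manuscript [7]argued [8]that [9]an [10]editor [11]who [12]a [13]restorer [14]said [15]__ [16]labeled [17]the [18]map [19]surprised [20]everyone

The gap at 15 is the subject of "labeled", inside a relative clause.
The relative pronoun is "who" (word 11); it is bound by the head noun immediately before it.
Its filler is the head noun "editor", at word 10.

10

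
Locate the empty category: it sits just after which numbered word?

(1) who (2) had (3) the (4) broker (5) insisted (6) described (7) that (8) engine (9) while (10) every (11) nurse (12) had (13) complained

5

The displaced element is "who" (word 1).
It is linked across 1 clause boundary (Ø).
It functions as the subject of "described", so the gap sits immediately after word 5 ("insisted").
Base order: The broker had insisted who described that engine while every nurse had complained.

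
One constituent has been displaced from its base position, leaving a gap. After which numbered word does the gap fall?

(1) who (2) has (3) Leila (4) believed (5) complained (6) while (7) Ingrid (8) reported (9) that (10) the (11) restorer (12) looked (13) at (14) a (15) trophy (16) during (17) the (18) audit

The displaced element is "who" (word 1).
It is linked across 1 clause boundary (Ø).
It functions as the subject of "complained", so the gap sits immediately after word 4 ("believed").
Base order: Leila has believed that who complained while Ingrid reported that the restorer looked at a trophy during the audit.

4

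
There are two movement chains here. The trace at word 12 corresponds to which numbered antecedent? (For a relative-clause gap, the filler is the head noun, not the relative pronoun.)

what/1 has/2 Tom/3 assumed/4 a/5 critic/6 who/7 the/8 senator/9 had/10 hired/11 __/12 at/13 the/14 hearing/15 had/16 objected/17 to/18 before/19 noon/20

6

The marked gap is inside the relative clause, the direct object of "hired".
Its filler is the head noun "critic" (via "who"), at word 6.
(The other dependency links word 1 to a gap after word 18.)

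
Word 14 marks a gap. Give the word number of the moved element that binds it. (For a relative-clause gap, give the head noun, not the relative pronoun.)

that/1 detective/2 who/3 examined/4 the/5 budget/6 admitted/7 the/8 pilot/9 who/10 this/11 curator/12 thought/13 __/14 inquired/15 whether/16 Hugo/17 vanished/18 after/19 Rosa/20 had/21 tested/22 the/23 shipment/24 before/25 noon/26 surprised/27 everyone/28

9

The gap at 14 is the subject of "inquired", inside a relative clause.
The relative pronoun is "who" (word 10); it is bound by the head noun immediately before it.
Its filler is the head noun "pilot", at word 9.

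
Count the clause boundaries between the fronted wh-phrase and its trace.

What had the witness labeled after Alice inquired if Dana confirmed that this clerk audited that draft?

0

"what" originates inside the matrix clause — no clause boundary is crossed.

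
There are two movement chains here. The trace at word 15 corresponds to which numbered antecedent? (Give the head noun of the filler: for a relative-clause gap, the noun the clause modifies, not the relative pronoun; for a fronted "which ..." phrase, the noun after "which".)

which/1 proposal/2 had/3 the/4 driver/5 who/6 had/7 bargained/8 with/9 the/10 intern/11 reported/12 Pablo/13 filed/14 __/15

2

The marked gap is the direct object of "filed".
Its filler is the fronted wh-phrase "which proposal", at word 2.
(The other dependency links word 5 to a gap after word 6.)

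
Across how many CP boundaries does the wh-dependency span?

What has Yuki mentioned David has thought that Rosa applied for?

2

"what" is extracted from the PP object of "applied".
Boundaries crossed, outermost first: [Ø], [that] — 2 in total.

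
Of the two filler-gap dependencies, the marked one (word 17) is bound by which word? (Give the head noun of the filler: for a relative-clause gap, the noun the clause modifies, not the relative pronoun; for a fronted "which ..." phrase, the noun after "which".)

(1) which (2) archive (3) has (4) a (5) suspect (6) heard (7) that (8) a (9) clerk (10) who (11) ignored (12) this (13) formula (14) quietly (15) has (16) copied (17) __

The marked gap is the direct object of "copied".
Its filler is the fronted wh-phrase "which archive", at word 2.
(The other dependency links word 9 to a gap after word 10.)

2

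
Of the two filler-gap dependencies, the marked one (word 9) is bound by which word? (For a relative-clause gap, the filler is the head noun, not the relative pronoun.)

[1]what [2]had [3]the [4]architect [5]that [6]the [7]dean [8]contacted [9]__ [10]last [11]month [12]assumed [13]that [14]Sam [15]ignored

The marked gap is inside the relative clause, the direct object of "contacted".
Its filler is the head noun "architect" (via "that"), at word 4.
(The other dependency links word 1 to a gap after word 15.)

4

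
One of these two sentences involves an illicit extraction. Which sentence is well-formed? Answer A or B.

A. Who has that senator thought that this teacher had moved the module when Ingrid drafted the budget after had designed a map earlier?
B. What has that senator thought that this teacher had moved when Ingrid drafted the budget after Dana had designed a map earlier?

In A, the wh-phrase is extracted from inside an adjunct island (introduced by "when"), which blocks movement.
In B, the extraction path crosses only that-complement boundaries, which are transparent.
So B is grammatical.

B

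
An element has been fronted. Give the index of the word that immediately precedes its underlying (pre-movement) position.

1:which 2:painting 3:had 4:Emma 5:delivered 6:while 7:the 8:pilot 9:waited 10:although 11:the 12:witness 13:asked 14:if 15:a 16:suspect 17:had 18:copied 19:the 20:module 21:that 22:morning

5

The displaced element is "which painting" (word 2).
It functions as the direct object of "delivered", so the gap sits immediately after word 5 ("delivered").
Base order: Emma had delivered which painting while the pilot waited although the witness asked if a suspect had copied the module that morning.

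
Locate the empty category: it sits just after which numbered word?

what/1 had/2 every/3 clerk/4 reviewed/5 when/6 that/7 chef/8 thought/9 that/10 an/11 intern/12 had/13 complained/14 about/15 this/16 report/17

5

The displaced element is "what" (word 1).
It functions as the direct object of "reviewed", so the gap sits immediately after word 5 ("reviewed").
Base order: Every clerk had reviewed what when that chef thought that an intern had complained about this report.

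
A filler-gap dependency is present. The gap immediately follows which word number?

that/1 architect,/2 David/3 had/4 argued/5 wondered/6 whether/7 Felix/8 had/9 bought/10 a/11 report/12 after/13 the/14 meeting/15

5

The displaced element is "that architect" (word 2).
It is linked across 1 clause boundary (Ø).
It functions as the subject of "wondered", so the gap sits immediately after word 5 ("argued").
Base order: David had argued that that architect wondered whether Felix had bought a report after the meeting.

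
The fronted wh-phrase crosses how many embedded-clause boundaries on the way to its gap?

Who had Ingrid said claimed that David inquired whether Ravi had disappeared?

"who" is extracted from the subject of "claimed".
Boundaries crossed, outermost first: [Ø] — 1 in total.

1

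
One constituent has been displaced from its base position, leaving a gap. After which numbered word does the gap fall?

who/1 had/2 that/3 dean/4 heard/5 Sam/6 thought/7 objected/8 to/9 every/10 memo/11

7

The displaced element is "who" (word 1).
It is linked across 2 clause boundaries (Ø → Ø).
It functions as the subject of "objected", so the gap sits immediately after word 7 ("thought").
Base order: That dean had heard Sam thought who objected to every memo.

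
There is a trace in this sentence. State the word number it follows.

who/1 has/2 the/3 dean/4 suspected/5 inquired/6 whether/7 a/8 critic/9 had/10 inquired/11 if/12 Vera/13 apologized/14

5

The displaced element is "who" (word 1).
It is linked across 1 clause boundary (Ø).
It functions as the subject of "inquired", so the gap sits immediately after word 5 ("suspected").
Base order: The dean has suspected that who inquired whether a critic had inquired if Vera apologized.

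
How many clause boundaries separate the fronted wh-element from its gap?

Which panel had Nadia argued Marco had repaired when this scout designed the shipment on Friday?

1

"which panel" is extracted from the object of "repaired".
Boundaries crossed, outermost first: [Ø] — 1 in total.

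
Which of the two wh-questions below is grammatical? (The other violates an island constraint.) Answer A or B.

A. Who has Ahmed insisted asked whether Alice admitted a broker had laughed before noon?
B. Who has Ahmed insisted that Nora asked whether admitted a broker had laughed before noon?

In B, the wh-phrase is extracted from inside a wh-island (introduced by "whether"), which blocks movement.
In A, the extraction path crosses only that-complement boundaries, which are transparent.
So A is grammatical.

A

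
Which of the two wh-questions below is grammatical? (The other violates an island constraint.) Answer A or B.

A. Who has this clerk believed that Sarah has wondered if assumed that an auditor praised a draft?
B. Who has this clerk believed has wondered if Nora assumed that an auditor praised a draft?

B

In A, the wh-phrase is extracted from inside a wh-island (introduced by "if"), which blocks movement.
In B, the extraction path crosses only that-complement boundaries, which are transparent.
So B is grammatical.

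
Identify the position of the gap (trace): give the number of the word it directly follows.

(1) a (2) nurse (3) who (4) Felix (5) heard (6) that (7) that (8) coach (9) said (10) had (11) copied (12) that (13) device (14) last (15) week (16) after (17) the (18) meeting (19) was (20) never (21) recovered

9

The displaced element is "a nurse" (word 2).
It is linked across 2 clause boundaries (that → Ø).
It functions as the subject of "copied", so the gap sits immediately after word 9 ("said").
Base order: Felix heard that that coach said a nurse had copied that device last week after the meeting.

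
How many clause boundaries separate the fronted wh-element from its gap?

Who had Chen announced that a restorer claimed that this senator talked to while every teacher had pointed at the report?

2

"who" is extracted from the PP object of "talked".
Boundaries crossed, outermost first: [that], [that] — 2 in total.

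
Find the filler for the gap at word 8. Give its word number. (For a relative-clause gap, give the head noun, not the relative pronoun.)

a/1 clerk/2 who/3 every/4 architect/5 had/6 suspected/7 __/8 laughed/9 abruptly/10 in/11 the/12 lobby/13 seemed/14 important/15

The gap at 8 is the subject of "laughed", inside a relative clause.
The relative pronoun is "who" (word 3); it is bound by the head noun immediately before it.
Its filler is the head noun "clerk", at word 2.

2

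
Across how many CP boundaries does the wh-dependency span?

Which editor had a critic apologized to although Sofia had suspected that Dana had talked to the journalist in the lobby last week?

"which editor" originates inside the matrix clause — no clause boundary is crossed.

0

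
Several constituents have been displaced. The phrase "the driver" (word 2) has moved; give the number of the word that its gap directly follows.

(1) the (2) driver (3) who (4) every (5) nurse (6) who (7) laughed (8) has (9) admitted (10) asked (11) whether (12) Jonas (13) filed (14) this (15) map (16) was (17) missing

The displaced element is "the driver" (word 2).
It is linked across 1 clause boundary (Ø).
It functions as the subject of "asked", so the gap sits immediately after word 9 ("admitted").
Base order: Every nurse who laughed has admitted that the driver asked whether Jonas filed this map.

9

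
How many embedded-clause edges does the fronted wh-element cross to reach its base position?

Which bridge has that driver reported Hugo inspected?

1

"which bridge" is extracted from the object of "inspected".
Boundaries crossed, outermost first: [Ø] — 1 in total.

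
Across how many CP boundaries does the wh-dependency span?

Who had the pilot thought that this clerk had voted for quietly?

1

"who" is extracted from the PP object of "voted".
Boundaries crossed, outermost first: [that] — 1 in total.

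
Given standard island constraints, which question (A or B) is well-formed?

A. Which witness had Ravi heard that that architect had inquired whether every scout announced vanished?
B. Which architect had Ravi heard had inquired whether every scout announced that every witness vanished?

In A, the wh-phrase is extracted from inside a wh-island (introduced by "whether"), which blocks movement.
In B, the extraction path crosses only that-complement boundaries, which are transparent.
So B is grammatical.

B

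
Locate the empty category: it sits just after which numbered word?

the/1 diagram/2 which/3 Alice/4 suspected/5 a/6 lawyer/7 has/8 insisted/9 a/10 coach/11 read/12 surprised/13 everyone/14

The displaced element is "the diagram" (word 2).
It is linked across 2 clause boundaries (Ø → Ø).
It functions as the direct object of "read", so the gap sits immediately after word 12 ("read").
Base order: Alice suspected a lawyer has insisted a coach read the diagram.

12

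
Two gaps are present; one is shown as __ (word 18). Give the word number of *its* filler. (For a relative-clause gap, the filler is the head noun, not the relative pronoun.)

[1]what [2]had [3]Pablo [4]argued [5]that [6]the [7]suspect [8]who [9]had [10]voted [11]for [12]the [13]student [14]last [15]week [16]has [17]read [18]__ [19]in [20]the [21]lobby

The marked gap is the direct object of "read".
Its filler is the fronted wh-phrase "what", at word 1.
(The other dependency links word 7 to a gap after word 8.)

1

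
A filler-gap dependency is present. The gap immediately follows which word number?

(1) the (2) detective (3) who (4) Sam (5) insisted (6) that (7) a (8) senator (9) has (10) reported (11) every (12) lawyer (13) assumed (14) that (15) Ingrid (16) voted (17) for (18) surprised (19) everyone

17

The displaced element is "the detective" (word 2).
It is linked across 3 clause boundaries (that → Ø → that).
It functions as the object of the preposition "for" of "voted", so the gap sits immediately after word 17 ("for").
Base order: Sam insisted that a senator has reported every lawyer assumed that Ingrid voted for the detective.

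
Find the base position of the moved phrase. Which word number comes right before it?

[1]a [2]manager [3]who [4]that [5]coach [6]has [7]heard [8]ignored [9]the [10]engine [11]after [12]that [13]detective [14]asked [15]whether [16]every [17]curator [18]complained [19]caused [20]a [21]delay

The displaced element is "a manager" (word 2).
It is linked across 1 clause boundary (Ø).
It functions as the subject of "ignored", so the gap sits immediately after word 7 ("heard").
Base order: That coach has heard that a manager ignored the engine after that detective asked whether every curator complained.

7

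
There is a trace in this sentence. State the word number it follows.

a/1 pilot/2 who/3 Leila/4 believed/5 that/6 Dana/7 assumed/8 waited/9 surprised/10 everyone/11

8

The displaced element is "a pilot" (word 2).
It is linked across 2 clause boundaries (that → Ø).
It functions as the subject of "waited", so the gap sits immediately after word 8 ("assumed").
Base order: Leila believed that Dana assumed that a pilot waited.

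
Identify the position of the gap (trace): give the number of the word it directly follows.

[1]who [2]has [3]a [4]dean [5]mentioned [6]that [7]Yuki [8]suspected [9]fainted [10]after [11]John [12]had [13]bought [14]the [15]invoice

8

The displaced element is "who" (word 1).
It is linked across 2 clause boundaries (that → Ø).
It functions as the subject of "fainted", so the gap sits immediately after word 8 ("suspected").
Base order: A dean has mentioned that Yuki suspected that who fainted after John had bought the invoice.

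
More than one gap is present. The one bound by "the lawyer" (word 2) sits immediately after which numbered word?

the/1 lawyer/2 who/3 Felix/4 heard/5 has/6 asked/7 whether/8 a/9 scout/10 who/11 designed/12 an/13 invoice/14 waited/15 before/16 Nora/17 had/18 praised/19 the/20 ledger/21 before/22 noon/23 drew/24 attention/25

5

The displaced element is "the lawyer" (word 2).
It is linked across 1 clause boundary (Ø).
It functions as the subject of "asked", so the gap sits immediately after word 5 ("heard").
Base order: Felix heard that the lawyer has asked whether a scout who designed an invoice waited before Nora had praised the ledger before noon.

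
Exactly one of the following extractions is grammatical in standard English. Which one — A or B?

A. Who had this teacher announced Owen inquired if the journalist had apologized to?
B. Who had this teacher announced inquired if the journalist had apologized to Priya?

In A, the wh-phrase is extracted from inside a wh-island (introduced by "if"), which blocks movement.
In B, the extraction path crosses only that-complement boundaries, which are transparent.
So B is grammatical.

B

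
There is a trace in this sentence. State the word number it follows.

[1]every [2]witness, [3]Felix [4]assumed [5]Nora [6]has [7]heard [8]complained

7

The displaced element is "every witness" (word 2).
It is linked across 2 clause boundaries (Ø → Ø).
It functions as the subject of "complained", so the gap sits immediately after word 7 ("heard").
Base order: Felix assumed Nora has heard that every witness complained.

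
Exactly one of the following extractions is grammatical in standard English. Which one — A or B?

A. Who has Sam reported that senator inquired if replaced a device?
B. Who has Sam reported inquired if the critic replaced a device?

In A, the wh-phrase is extracted from inside a wh-island (introduced by "if"), which blocks movement.
In B, the extraction path crosses only that-complement boundaries, which are transparent.
So B is grammatical.

B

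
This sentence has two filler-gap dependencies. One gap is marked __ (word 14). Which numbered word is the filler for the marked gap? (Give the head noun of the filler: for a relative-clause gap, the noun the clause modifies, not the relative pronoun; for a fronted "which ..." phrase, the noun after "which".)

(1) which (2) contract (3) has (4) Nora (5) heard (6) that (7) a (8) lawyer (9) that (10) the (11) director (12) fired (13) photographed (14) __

The marked gap is the direct object of "photographed".
Its filler is the fronted wh-phrase "which contract", at word 2.
(The other dependency links word 8 to a gap after word 12.)

2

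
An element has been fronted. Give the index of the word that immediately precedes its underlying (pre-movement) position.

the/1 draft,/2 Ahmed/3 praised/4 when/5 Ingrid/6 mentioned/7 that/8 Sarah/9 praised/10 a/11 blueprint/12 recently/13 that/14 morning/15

The displaced element is "the draft" (word 2).
It functions as the direct object of "praised", so the gap sits immediately after word 4 ("praised").
Base order: Ahmed praised the draft when Ingrid mentioned that Sarah praised a blueprint recently that morning.

4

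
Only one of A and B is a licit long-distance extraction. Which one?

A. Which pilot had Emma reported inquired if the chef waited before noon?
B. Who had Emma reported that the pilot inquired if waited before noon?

A

In B, the wh-phrase is extracted from inside a wh-island (introduced by "if"), which blocks movement.
In A, the extraction path crosses only that-complement boundaries, which are transparent.
So A is grammatical.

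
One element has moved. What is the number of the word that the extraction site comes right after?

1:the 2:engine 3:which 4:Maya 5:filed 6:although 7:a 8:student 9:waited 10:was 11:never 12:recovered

5

The displaced element is "the engine" (word 2).
It functions as the direct object of "filed", so the gap sits immediately after word 5 ("filed").
Base order: Maya filed the engine although a student waited.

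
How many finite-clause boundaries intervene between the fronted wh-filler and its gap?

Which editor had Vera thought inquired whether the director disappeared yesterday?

"which editor" is extracted from the subject of "inquired".
Boundaries crossed, outermost first: [Ø] — 1 in total.

1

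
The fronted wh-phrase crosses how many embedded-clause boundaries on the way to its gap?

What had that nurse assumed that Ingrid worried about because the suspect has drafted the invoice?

1

"what" is extracted from the PP object of "worried".
Boundaries crossed, outermost first: [that] — 1 in total.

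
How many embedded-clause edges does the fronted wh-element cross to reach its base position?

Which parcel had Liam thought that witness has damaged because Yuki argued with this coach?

1

"which parcel" is extracted from the object of "damaged".
Boundaries crossed, outermost first: [Ø] — 1 in total.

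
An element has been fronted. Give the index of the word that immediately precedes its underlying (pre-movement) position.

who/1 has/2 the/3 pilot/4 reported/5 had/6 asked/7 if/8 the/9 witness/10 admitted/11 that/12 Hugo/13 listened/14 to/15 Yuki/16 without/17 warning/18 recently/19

5

The displaced element is "who" (word 1).
It is linked across 1 clause boundary (Ø).
It functions as the subject of "asked", so the gap sits immediately after word 5 ("reported").
Base order: The pilot has reported who had asked if the witness admitted that Hugo listened to Yuki without warning recently.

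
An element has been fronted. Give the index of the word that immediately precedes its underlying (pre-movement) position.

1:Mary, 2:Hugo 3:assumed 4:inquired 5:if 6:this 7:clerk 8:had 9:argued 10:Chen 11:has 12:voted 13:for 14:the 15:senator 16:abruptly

The displaced element is "Mary" (word 1).
It is linked across 1 clause boundary (Ø).
It functions as the subject of "inquired", so the gap sits immediately after word 3 ("assumed").
Base order: Hugo assumed that Mary inquired if this clerk had argued Chen has voted for the senator abruptly.

3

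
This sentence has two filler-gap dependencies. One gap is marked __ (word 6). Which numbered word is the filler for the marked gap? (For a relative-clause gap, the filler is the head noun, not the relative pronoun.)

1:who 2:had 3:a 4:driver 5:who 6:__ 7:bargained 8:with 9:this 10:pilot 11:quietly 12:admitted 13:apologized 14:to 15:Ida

The marked gap is inside the relative clause, the subject of "bargained".
Its filler is the head noun "driver" (via "who"), at word 4.
(The other dependency links word 1 to a gap after word 12.)

4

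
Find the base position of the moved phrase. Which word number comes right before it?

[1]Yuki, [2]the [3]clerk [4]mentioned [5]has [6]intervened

4

The displaced element is "Yuki" (word 1).
It is linked across 1 clause boundary (Ø).
It functions as the subject of "intervened", so the gap sits immediately after word 4 ("mentioned").
Base order: The clerk mentioned that Yuki has intervened.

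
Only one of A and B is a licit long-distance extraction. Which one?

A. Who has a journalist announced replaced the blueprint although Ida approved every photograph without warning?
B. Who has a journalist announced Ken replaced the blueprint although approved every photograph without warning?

In B, the wh-phrase is extracted from inside an adjunct island (introduced by "although"), which blocks movement.
In A, the extraction path crosses only that-complement boundaries, which are transparent.
So A is grammatical.

A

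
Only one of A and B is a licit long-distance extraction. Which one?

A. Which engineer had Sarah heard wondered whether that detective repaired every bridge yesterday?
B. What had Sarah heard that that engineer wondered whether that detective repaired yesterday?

A

In B, the wh-phrase is extracted from inside a wh-island (introduced by "whether"), which blocks movement.
In A, the extraction path crosses only that-complement boundaries, which are transparent.
So A is grammatical.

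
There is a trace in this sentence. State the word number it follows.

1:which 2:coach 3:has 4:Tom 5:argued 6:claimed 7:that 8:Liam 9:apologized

5

The displaced element is "which coach" (word 2).
It is linked across 1 clause boundary (Ø).
It functions as the subject of "claimed", so the gap sits immediately after word 5 ("argued").
Base order: Tom has argued that which coach claimed that Liam apologized.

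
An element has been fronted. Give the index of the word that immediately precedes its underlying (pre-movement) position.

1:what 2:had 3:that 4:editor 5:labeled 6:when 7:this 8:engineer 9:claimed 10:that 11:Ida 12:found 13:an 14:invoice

The displaced element is "what" (word 1).
It functions as the direct object of "labeled", so the gap sits immediately after word 5 ("labeled").
Base order: That editor had labeled what when this engineer claimed that Ida found an invoice.

5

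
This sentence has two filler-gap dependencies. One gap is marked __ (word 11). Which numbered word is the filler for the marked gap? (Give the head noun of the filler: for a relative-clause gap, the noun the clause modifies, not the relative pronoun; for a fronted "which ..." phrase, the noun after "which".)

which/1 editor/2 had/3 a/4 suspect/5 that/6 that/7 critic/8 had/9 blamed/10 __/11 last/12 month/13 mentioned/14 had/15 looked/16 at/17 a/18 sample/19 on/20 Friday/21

5

The marked gap is inside the relative clause, the direct object of "blamed".
Its filler is the head noun "suspect" (via "that"), at word 5.
(The other dependency links word 2 to a gap after word 14.)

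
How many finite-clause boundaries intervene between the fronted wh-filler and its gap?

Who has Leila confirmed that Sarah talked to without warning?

"who" is extracted from the PP object of "talked".
Boundaries crossed, outermost first: [that] — 1 in total.

1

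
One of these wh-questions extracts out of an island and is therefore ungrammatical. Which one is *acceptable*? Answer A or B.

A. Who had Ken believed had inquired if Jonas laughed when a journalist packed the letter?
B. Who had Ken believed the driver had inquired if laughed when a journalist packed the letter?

A

In B, the wh-phrase is extracted from inside a wh-island (introduced by "if"), which blocks movement.
In A, the extraction path crosses only that-complement boundaries, which are transparent.
So A is grammatical.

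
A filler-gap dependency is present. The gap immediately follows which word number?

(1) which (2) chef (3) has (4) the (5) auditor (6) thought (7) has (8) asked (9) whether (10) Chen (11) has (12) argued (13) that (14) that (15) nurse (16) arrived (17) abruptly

6

The displaced element is "which chef" (word 2).
It is linked across 1 clause boundary (Ø).
It functions as the subject of "asked", so the gap sits immediately after word 6 ("thought").
Base order: The auditor has thought that which chef has asked whether Chen has argued that that nurse arrived abruptly.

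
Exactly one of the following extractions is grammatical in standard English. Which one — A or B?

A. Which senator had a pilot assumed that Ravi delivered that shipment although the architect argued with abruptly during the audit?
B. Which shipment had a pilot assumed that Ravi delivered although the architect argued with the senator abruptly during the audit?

In A, the wh-phrase is extracted from inside an adjunct island (introduced by "although"), which blocks movement.
In B, the extraction path crosses only that-complement boundaries, which are transparent.
So B is grammatical.

B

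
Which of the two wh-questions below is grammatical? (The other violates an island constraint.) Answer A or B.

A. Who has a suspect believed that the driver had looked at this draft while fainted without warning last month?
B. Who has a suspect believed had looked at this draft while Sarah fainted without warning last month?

B

In A, the wh-phrase is extracted from inside an adjunct island (introduced by "while"), which blocks movement.
In B, the extraction path crosses only that-complement boundaries, which are transparent.
So B is grammatical.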